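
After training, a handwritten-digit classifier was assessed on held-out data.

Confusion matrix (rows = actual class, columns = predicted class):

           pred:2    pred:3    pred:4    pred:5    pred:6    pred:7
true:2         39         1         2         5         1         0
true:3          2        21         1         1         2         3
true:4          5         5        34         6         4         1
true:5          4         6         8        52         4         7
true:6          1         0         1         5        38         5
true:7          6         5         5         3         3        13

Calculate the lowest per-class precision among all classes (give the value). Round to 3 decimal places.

Per-class precision (TP/(TP+FP)):
  2: TP=39, FP=2+5+4+1+6=18 → 39/57 = 0.6842
  3: TP=21, FP=1+5+6+0+5=17 → 21/38 = 0.5526
  4: TP=34, FP=2+1+8+1+5=17 → 34/51 = 0.6667
  5: TP=52, FP=5+1+6+5+3=20 → 52/72 = 0.7222
  6: TP=38, FP=1+2+4+4+3=14 → 38/52 = 0.7308
  7: TP=13, FP=0+3+1+7+5=16 → 13/29 = 0.4483
Lowest is class '7' with precision = 0.448.

0.448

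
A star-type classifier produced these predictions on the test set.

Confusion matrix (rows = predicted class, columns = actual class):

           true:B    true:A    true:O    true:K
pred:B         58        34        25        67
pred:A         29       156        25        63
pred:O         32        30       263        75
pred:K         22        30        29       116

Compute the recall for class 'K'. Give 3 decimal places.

0.361

recall = TP/(TP+FN).
K: TP=116, FN=67+63+75=205 → 116/321 = 0.3614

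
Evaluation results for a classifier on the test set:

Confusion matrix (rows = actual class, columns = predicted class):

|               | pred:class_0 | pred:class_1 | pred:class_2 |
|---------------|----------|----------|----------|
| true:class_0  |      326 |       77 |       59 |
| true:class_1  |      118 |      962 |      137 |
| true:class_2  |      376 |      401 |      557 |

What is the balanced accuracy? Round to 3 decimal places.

Balanced accuracy = mean of per-class recall.
  class_0: recall = 326/462 = 0.7056
  class_1: recall = 962/1217 = 0.7905
  class_2: recall = 557/1334 = 0.4175
Mean = (0.7056 + 0.7905 + 0.4175) / 3 = 0.638

0.638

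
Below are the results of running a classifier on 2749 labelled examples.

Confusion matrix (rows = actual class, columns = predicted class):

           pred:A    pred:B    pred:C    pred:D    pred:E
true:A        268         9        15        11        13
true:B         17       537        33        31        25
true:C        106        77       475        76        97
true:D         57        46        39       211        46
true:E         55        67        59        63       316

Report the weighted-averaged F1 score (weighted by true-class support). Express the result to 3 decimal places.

0.654

Per-class F1 score (2·TP/(2·TP+FP+FN)):
  A: TP=268, FP=17+106+57+55=235, FN=9+15+11+13=48 → 536/819 = 0.6545
  B: TP=537, FP=9+77+46+67=199, FN=17+33+31+25=106 → 1074/1379 = 0.7788
  C: TP=475, FP=15+33+39+59=146, FN=106+77+76+97=356 → 950/1452 = 0.6543
  D: TP=211, FP=11+31+76+63=181, FN=57+46+39+46=188 → 422/791 = 0.5335
  E: TP=316, FP=13+25+97+46=181, FN=55+67+59+63=244 → 632/1057 = 0.5979
Weighted-F1 score = Σ (supportᵢ/N)·F1 scoreᵢ with N=2749: (316/2749)·0.6545 + (643/2749)·0.7788 + (831/2749)·0.6543 + (399/2749)·0.5335 + (560/2749)·0.5979 = 0.654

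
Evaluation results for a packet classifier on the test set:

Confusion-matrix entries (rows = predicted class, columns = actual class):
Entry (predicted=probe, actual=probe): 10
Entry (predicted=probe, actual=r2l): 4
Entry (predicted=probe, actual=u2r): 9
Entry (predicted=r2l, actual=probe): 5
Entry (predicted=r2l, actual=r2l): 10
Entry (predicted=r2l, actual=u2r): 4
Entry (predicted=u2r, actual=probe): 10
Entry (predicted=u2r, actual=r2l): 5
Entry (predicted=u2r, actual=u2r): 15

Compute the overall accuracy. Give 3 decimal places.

0.486

Accuracy = trace / total = (10+10+15=35) / 72 = 35/72 = 0.486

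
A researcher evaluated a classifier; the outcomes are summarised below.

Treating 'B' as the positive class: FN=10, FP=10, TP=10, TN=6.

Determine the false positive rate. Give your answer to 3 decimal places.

FPR = FP/(FP+TN) = 10/(10+6) = 0.625

0.625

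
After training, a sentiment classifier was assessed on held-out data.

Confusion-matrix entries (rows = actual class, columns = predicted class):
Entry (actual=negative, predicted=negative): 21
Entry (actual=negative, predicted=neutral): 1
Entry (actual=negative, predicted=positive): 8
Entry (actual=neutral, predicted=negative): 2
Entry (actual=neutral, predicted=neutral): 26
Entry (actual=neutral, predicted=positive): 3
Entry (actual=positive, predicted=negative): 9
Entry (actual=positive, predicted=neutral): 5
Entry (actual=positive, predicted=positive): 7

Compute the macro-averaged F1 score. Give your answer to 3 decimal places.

0.621

Per-class F1 score (2·TP/(2·TP+FP+FN)):
  negative: TP=21, FP=2+9=11, FN=1+8=9 → 42/62 = 0.6774
  neutral: TP=26, FP=1+5=6, FN=2+3=5 → 52/63 = 0.8254
  positive: TP=7, FP=8+3=11, FN=9+5=14 → 14/39 = 0.3590
Macro-F1 score = mean = (0.6774 + 0.8254 + 0.3590) / 3 = 0.621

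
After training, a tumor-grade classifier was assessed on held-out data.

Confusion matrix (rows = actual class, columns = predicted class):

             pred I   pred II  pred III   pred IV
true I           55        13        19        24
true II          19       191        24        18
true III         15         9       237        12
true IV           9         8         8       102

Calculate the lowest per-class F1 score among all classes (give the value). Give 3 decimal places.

0.526

Per-class F1 score (2·TP/(2·TP+FP+FN)):
  I: TP=55, FP=19+15+9=43, FN=13+19+24=56 → 110/209 = 0.5263
  II: TP=191, FP=13+9+8=30, FN=19+24+18=61 → 382/473 = 0.8076
  III: TP=237, FP=19+24+8=51, FN=15+9+12=36 → 474/561 = 0.8449
  IV: TP=102, FP=24+18+12=54, FN=9+8+8=25 → 204/283 = 0.7208
Lowest is class 'I' with F1 score = 0.526.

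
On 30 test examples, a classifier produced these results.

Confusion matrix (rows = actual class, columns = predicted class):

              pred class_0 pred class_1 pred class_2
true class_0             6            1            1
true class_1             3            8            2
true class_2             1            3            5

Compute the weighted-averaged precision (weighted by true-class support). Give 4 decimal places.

Per-class precision (TP/(TP+FP)):
  class_0: TP=6, FP=3+1=4 → 6/10 = 0.60000
  class_1: TP=8, FP=1+3=4 → 8/12 = 0.66667
  class_2: TP=5, FP=1+2=3 → 5/8 = 0.62500
Weighted-precision = Σ (supportᵢ/N)·precisionᵢ with N=30: (8/30)·0.60000 + (13/30)·0.66667 + (9/30)·0.62500 = 0.6364

0.6364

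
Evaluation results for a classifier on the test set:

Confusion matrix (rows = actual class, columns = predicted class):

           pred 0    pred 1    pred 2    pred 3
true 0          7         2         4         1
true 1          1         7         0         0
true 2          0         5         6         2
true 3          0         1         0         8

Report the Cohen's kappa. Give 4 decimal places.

0.5227

Observed agreement pₒ = trace/N = 28/44 = 0.63636
Expected agreement pₑ = Σ (rowᵢ·colᵢ)/N² = (14·8 + 8·15 + 13·10 + 9·11)/44² = 0.23812
κ = (pₒ − pₑ)/(1 − pₑ) = (0.63636 − 0.23812)/(1 − 0.23812) = 0.5227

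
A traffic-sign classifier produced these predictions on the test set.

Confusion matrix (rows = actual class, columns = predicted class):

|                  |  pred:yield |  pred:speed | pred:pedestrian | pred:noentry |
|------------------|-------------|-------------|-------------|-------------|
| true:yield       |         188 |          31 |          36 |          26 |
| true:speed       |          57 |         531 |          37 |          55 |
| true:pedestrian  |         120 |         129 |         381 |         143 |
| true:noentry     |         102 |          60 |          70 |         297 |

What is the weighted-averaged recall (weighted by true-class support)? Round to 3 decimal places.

0.617

Per-class recall (TP/(TP+FN)):
  yield: TP=188, FN=31+36+26=93 → 188/281 = 0.6690
  speed: TP=531, FN=57+37+55=149 → 531/680 = 0.7809
  pedestrian: TP=381, FN=120+129+143=392 → 381/773 = 0.4929
  noentry: TP=297, FN=102+60+70=232 → 297/529 = 0.5614
Weighted-recall = Σ (supportᵢ/N)·recallᵢ with N=2263: (281/2263)·0.6690 + (680/2263)·0.7809 + (773/2263)·0.4929 + (529/2263)·0.5614 = 0.617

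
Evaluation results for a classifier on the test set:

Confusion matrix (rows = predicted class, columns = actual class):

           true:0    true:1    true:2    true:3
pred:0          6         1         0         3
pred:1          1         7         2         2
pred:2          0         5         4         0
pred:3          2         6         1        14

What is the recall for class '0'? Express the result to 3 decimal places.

One-vs-rest for '0': TP = diagonal; FP = other classes predicted '0'; FN = '0' predicted as other.
recall = TP/(TP+FN).
0: TP=6, FN=1+0+2=3 → 6/9 = 0.6667

0.667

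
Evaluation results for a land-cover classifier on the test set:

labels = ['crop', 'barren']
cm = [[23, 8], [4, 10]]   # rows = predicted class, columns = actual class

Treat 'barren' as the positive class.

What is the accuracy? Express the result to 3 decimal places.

0.733

Accuracy = (TP+TN)/N = (10+23)/45 = 0.733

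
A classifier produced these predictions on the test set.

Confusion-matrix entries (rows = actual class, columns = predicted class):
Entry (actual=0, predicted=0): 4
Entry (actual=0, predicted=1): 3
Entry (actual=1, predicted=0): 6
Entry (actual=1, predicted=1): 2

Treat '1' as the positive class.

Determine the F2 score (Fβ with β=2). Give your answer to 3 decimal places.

0.270

Fβ = (1+β²)·TP / ((1+β²)·TP + β²·FN + FP), with β²=4
= 5·2 / (5·2 + 4·6 + 3) = 0.270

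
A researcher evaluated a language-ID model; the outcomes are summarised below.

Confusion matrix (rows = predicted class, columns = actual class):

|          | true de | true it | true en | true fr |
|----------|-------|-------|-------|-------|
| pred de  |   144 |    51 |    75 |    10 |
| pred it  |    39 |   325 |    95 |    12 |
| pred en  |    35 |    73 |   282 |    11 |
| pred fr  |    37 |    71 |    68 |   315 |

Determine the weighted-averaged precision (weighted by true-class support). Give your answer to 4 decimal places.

0.6567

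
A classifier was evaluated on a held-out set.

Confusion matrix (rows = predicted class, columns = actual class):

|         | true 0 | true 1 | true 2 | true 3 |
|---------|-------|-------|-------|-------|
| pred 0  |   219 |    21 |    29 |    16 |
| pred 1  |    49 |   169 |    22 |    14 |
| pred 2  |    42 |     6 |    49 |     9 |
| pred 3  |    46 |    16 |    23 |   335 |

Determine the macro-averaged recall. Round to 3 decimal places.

0.677

Per-class recall (TP/(TP+FN)):
  0: TP=219, FN=49+42+46=137 → 219/356 = 0.6152
  1: TP=169, FN=21+6+16=43 → 169/212 = 0.7972
  2: TP=49, FN=29+22+23=74 → 49/123 = 0.3984
  3: TP=335, FN=16+14+9=39 → 335/374 = 0.8957
Macro-recall = mean = (0.6152 + 0.7972 + 0.3984 + 0.8957) / 4 = 0.677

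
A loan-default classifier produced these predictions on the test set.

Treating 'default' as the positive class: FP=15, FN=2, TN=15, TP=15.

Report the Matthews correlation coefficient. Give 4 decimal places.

MCC = (TP·TN − FP·FN) / √((TP+FP)(TP+FN)(TN+FP)(TN+FN))
Numerator = 15·15 − 15·2 = 195
Denominator = √(30·17·30·17) = √260100 = 510.0000
MCC = 195 / 510.0000 = 0.3824

0.3824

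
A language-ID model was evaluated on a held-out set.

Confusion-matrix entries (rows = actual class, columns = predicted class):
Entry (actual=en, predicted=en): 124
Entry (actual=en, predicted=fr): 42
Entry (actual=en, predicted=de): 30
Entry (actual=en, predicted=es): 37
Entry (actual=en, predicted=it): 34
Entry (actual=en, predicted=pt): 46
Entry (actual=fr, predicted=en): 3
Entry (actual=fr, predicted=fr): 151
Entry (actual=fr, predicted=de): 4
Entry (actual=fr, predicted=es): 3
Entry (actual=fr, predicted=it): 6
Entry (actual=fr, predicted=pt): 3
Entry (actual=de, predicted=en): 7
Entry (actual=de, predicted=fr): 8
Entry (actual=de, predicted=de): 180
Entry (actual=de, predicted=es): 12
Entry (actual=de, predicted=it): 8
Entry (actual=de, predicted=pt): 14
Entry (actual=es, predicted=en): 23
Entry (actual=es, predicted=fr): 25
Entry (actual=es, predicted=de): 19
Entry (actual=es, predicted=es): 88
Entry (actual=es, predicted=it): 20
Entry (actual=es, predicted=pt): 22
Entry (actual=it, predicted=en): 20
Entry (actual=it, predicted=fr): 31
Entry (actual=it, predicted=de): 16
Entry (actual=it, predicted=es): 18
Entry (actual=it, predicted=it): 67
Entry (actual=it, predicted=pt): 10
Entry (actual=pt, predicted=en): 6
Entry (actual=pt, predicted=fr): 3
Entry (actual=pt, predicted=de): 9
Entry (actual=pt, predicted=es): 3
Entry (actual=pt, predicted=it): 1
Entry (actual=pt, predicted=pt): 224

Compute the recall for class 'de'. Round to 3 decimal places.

Take TP from the diagonal, FP from the rest of the 'de' prediction marginal, FN from the rest of the 'de' actual marginal.
recall = TP/(TP+FN).
de: TP=180, FN=7+8+12+8+14=49 → 180/229 = 0.7860

0.786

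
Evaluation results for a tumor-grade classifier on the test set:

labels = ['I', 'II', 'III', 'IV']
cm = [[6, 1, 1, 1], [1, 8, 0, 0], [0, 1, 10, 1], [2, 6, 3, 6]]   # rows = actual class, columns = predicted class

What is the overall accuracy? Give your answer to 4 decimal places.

Accuracy = trace / total = (6+8+10+6=30) / 47 = 30/47 = 0.6383

0.6383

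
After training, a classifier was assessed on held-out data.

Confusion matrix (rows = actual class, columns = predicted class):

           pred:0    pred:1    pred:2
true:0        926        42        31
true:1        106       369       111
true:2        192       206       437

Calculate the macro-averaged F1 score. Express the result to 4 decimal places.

0.6882

Per-class F1 score (2·TP/(2·TP+FP+FN)):
  0: TP=926, FP=106+192=298, FN=42+31=73 → 1852/2223 = 0.83311
  1: TP=369, FP=42+206=248, FN=106+111=217 → 738/1203 = 0.61347
  2: TP=437, FP=31+111=142, FN=192+206=398 → 874/1414 = 0.61810
Macro-F1 score = mean = (0.83311 + 0.61347 + 0.61810) / 3 = 0.6882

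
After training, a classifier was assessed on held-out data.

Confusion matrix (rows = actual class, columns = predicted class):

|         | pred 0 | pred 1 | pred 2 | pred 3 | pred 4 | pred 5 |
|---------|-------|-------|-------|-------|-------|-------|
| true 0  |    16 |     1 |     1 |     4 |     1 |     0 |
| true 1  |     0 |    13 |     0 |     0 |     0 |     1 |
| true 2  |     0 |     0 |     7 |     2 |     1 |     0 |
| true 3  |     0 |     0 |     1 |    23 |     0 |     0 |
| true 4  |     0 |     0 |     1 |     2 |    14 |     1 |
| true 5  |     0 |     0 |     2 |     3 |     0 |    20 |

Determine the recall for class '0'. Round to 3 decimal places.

0.696

Take TP from the diagonal, FP from the rest of the '0' prediction marginal, FN from the rest of the '0' actual marginal.
recall = TP/(TP+FN).
0: TP=16, FN=1+1+4+1+0=7 → 16/23 = 0.6957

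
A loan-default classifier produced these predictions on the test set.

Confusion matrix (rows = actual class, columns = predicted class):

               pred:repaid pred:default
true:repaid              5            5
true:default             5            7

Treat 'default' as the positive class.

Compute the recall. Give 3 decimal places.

0.583

Recall = TP/(TP+FN) = 7/(7+5) = 7/12 = 0.583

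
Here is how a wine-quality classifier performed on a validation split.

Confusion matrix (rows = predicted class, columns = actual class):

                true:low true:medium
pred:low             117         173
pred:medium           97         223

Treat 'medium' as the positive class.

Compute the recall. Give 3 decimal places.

0.563

Recall = TP/(TP+FN) = 223/(223+173) = 223/396 = 0.563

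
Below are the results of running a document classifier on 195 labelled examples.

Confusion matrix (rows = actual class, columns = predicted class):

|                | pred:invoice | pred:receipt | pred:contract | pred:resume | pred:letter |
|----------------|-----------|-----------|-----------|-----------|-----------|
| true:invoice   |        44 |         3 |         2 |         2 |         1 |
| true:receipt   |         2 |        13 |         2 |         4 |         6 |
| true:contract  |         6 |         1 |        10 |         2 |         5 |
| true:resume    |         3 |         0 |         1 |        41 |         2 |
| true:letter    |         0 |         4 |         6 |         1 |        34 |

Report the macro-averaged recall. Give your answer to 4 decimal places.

Per-class recall (TP/(TP+FN)):
  invoice: TP=44, FN=3+2+2+1=8 → 44/52 = 0.84615
  receipt: TP=13, FN=2+2+4+6=14 → 13/27 = 0.48148
  contract: TP=10, FN=6+1+2+5=14 → 10/24 = 0.41667
  resume: TP=41, FN=3+0+1+2=6 → 41/47 = 0.87234
  letter: TP=34, FN=0+4+6+1=11 → 34/45 = 0.75556
Macro-recall = mean = (0.84615 + 0.48148 + 0.41667 + 0.87234 + 0.75556) / 5 = 0.6744

0.6744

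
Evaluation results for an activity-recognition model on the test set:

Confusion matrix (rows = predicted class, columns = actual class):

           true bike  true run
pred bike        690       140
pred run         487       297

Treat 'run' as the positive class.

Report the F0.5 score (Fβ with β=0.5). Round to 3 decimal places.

Fβ = (1+β²)·TP / ((1+β²)·TP + β²·FN + FP), with β²=1/4
= 1.25·297 / (1.25·297 + 0.25·140 + 487) = 0.416

0.416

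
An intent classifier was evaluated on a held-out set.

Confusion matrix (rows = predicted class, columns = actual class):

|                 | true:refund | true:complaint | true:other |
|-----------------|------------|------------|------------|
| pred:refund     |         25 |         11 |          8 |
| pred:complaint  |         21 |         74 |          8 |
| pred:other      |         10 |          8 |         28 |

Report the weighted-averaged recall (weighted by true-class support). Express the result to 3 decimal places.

Per-class recall (TP/(TP+FN)):
  refund: TP=25, FN=21+10=31 → 25/56 = 0.4464
  complaint: TP=74, FN=11+8=19 → 74/93 = 0.7957
  other: TP=28, FN=8+8=16 → 28/44 = 0.6364
Weighted-recall = Σ (supportᵢ/N)·recallᵢ with N=193: (56/193)·0.4464 + (93/193)·0.7957 + (44/193)·0.6364 = 0.658

0.658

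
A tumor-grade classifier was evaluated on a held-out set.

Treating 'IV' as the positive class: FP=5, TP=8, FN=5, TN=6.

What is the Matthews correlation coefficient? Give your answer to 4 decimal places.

0.1608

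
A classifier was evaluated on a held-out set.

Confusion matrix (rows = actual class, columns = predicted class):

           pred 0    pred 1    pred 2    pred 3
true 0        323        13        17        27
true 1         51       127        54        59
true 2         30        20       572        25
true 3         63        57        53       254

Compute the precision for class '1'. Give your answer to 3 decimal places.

0.585

One-vs-rest for '1': TP = diagonal; FP = other classes predicted '1'; FN = '1' predicted as other.
precision = TP/(TP+FP).
1: TP=127, FP=13+20+57=90 → 127/217 = 0.5853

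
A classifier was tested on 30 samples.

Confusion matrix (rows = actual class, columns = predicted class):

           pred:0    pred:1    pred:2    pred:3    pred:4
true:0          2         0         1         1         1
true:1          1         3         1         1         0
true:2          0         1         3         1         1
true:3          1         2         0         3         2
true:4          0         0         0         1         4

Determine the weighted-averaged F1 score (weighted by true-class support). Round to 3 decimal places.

0.492

Per-class F1 score (2·TP/(2·TP+FP+FN)):
  0: TP=2, FP=1+0+1+0=2, FN=0+1+1+1=3 → 4/9 = 0.4444
  1: TP=3, FP=0+1+2+0=3, FN=1+1+1+0=3 → 6/12 = 0.5000
  2: TP=3, FP=1+1+0+0=2, FN=0+1+1+1=3 → 6/11 = 0.5455
  3: TP=3, FP=1+1+1+1=4, FN=1+2+0+2=5 → 6/15 = 0.4000
  4: TP=4, FP=1+0+1+2=4, FN=0+0+0+1=1 → 8/13 = 0.6154
Weighted-F1 score = Σ (supportᵢ/N)·F1 scoreᵢ with N=30: (5/30)·0.4444 + (6/30)·0.5000 + (6/30)·0.5455 + (8/30)·0.4000 + (5/30)·0.6154 = 0.492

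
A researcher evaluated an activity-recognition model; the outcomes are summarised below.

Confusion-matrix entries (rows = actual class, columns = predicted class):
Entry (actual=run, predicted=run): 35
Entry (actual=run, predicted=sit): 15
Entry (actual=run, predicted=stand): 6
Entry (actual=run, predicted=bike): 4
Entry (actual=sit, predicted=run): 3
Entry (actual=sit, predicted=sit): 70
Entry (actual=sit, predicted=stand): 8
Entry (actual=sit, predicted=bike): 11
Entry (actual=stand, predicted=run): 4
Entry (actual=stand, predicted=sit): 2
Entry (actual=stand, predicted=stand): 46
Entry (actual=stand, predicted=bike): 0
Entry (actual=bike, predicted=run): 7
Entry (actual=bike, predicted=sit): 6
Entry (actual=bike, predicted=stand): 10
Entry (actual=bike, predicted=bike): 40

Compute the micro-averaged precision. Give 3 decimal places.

Micro-averaging pools counts across classes: ΣTP=191, ΣFP=76, ΣFN=76.
Micro-precision = TP/(TP+FP) on pooled counts = 0.715 (equals overall accuracy in single-label multiclass).

0.715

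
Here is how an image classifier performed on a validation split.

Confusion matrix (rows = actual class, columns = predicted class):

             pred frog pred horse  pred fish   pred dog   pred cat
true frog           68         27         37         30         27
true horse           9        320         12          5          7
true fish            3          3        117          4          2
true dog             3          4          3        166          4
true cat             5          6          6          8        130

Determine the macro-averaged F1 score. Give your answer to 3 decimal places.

0.761

Per-class F1 score (2·TP/(2·TP+FP+FN)):
  frog: TP=68, FP=9+3+3+5=20, FN=27+37+30+27=121 → 136/277 = 0.4910
  horse: TP=320, FP=27+3+4+6=40, FN=9+12+5+7=33 → 640/713 = 0.8976
  fish: TP=117, FP=37+12+3+6=58, FN=3+3+4+2=12 → 234/304 = 0.7697
  dog: TP=166, FP=30+5+4+8=47, FN=3+4+3+4=14 → 332/393 = 0.8448
  cat: TP=130, FP=27+7+2+4=40, FN=5+6+6+8=25 → 260/325 = 0.8000
Macro-F1 score = mean = (0.4910 + 0.8976 + 0.7697 + 0.8448 + 0.8000) / 5 = 0.761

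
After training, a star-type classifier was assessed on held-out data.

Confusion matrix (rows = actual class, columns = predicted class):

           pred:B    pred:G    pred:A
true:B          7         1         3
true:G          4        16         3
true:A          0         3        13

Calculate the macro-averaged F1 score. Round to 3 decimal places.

Per-class F1 score (2·TP/(2·TP+FP+FN)):
  B: TP=7, FP=4+0=4, FN=1+3=4 → 14/22 = 0.6364
  G: TP=16, FP=1+3=4, FN=4+3=7 → 32/43 = 0.7442
  A: TP=13, FP=3+3=6, FN=0+3=3 → 26/35 = 0.7429
Macro-F1 score = mean = (0.6364 + 0.7442 + 0.7429) / 3 = 0.708

0.708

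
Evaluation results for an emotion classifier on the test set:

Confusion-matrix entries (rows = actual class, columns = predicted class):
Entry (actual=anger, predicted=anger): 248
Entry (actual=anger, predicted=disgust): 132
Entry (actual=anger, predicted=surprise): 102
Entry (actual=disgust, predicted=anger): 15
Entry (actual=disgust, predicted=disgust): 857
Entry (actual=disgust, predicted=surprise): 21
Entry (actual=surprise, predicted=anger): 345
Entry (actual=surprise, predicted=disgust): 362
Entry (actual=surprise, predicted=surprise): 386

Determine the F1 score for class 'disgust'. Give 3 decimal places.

One-vs-rest for 'disgust': TP = diagonal; FP = other classes predicted 'disgust'; FN = 'disgust' predicted as other.
F1 score = 2·TP/(2·TP+FP+FN).
disgust: TP=857, FP=132+362=494, FN=15+21=36 → 1714/2244 = 0.7638

0.764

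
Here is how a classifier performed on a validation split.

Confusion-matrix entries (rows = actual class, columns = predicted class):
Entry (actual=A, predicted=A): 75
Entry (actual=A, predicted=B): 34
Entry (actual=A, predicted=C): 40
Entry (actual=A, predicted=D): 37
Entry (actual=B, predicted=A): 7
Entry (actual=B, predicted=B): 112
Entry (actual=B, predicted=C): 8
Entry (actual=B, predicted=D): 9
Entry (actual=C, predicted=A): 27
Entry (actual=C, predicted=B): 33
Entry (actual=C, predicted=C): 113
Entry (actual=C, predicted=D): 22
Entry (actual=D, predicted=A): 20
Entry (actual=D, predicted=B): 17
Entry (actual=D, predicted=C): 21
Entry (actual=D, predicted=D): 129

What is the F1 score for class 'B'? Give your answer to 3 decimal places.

0.675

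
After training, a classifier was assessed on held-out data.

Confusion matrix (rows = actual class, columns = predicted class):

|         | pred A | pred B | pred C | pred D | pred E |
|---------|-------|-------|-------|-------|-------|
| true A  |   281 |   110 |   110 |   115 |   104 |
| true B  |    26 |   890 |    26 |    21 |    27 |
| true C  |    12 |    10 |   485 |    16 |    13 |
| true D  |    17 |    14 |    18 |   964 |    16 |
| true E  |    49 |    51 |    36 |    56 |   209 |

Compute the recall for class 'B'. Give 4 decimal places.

0.8990

Treat 'B' as positive and all other classes as negative.
recall = TP/(TP+FN).
B: TP=890, FN=26+26+21+27=100 → 890/990 = 0.89899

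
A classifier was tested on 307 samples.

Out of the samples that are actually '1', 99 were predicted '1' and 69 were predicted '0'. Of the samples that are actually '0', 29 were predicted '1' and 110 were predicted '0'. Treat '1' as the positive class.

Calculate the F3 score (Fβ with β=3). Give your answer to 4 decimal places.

0.6037

Fβ = (1+β²)·TP / ((1+β²)·TP + β²·FN + FP), with β²=9
= 10·99 / (10·99 + 9·69 + 29) = 0.6037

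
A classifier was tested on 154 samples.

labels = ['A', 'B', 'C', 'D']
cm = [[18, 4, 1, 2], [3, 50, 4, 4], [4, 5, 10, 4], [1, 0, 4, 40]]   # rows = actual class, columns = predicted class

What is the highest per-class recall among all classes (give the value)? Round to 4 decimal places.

0.8889

Per-class recall (TP/(TP+FN)):
  A: TP=18, FN=4+1+2=7 → 18/25 = 0.72000
  B: TP=50, FN=3+4+4=11 → 50/61 = 0.81967
  C: TP=10, FN=4+5+4=13 → 10/23 = 0.43478
  D: TP=40, FN=1+0+4=5 → 40/45 = 0.88889
Highest is class 'D' with recall = 0.8889.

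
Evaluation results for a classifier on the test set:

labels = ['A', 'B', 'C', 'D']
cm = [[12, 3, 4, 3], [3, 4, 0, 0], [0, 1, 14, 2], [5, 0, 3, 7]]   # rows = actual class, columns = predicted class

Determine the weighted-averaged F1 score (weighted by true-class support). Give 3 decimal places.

Per-class F1 score (2·TP/(2·TP+FP+FN)):
  A: TP=12, FP=3+0+5=8, FN=3+4+3=10 → 24/42 = 0.5714
  B: TP=4, FP=3+1+0=4, FN=3+0+0=3 → 8/15 = 0.5333
  C: TP=14, FP=4+0+3=7, FN=0+1+2=3 → 28/38 = 0.7368
  D: TP=7, FP=3+0+2=5, FN=5+0+3=8 → 14/27 = 0.5185
Weighted-F1 score = Σ (supportᵢ/N)·F1 scoreᵢ with N=61: (22/61)·0.5714 + (7/61)·0.5333 + (17/61)·0.7368 + (15/61)·0.5185 = 0.600

0.600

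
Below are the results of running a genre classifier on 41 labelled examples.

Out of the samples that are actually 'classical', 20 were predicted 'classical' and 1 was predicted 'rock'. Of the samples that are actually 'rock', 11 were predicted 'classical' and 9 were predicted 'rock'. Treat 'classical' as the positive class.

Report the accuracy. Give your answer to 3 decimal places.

0.707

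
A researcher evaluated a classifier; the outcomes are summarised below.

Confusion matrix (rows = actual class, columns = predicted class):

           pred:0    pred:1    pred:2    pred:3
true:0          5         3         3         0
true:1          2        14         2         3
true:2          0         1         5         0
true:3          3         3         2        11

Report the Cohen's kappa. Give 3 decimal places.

0.469

Observed agreement pₒ = trace/N = 35/57 = 0.6140
Expected agreement pₑ = Σ (rowᵢ·colᵢ)/N² = (11·10 + 21·21 + 6·12 + 19·14)/57² = 0.2736
κ = (pₒ − pₑ)/(1 − pₑ) = (0.6140 − 0.2736)/(1 − 0.2736) = 0.469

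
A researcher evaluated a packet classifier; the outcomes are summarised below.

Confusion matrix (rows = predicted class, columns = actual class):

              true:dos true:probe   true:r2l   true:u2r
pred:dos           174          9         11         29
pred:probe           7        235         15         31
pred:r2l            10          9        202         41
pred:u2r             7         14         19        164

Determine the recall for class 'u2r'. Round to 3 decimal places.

recall = TP/(TP+FN).
u2r: TP=164, FN=29+31+41=101 → 164/265 = 0.6189

0.619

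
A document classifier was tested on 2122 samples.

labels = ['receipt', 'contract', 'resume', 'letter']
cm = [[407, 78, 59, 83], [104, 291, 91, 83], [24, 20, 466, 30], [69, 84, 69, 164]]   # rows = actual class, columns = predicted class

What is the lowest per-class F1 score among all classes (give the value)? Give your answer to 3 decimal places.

Per-class F1 score (2·TP/(2·TP+FP+FN)):
  receipt: TP=407, FP=104+24+69=197, FN=78+59+83=220 → 814/1231 = 0.6613
  contract: TP=291, FP=78+20+84=182, FN=104+91+83=278 → 582/1042 = 0.5585
  resume: TP=466, FP=59+91+69=219, FN=24+20+30=74 → 932/1225 = 0.7608
  letter: TP=164, FP=83+83+30=196, FN=69+84+69=222 → 328/746 = 0.4397
Lowest is class 'letter' with F1 score = 0.440.

0.440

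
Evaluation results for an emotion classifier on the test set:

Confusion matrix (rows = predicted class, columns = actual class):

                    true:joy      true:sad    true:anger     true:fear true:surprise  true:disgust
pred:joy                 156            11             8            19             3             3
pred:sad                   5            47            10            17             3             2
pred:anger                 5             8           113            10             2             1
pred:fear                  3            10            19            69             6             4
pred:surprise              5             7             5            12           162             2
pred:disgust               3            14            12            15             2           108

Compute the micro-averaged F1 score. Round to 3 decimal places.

Micro-averaging pools counts across classes: ΣTP=655, ΣFP=226, ΣFN=226.
Micro-F1 score = 2·TP/(2·TP+FP+FN) on pooled counts = 0.743 (equals overall accuracy in single-label multiclass).

0.743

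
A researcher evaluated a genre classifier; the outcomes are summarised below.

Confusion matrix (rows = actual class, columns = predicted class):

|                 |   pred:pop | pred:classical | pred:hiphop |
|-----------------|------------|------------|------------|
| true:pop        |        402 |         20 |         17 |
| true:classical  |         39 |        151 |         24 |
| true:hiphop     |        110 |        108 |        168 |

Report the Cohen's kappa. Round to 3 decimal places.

0.526

Observed agreement pₒ = trace/N = 721/1039 = 0.6939
Expected agreement pₑ = Σ (rowᵢ·colᵢ)/N² = (439·551 + 214·279 + 386·209)/1039² = 0.3541
κ = (pₒ − pₑ)/(1 − pₑ) = (0.6939 − 0.3541)/(1 − 0.3541) = 0.526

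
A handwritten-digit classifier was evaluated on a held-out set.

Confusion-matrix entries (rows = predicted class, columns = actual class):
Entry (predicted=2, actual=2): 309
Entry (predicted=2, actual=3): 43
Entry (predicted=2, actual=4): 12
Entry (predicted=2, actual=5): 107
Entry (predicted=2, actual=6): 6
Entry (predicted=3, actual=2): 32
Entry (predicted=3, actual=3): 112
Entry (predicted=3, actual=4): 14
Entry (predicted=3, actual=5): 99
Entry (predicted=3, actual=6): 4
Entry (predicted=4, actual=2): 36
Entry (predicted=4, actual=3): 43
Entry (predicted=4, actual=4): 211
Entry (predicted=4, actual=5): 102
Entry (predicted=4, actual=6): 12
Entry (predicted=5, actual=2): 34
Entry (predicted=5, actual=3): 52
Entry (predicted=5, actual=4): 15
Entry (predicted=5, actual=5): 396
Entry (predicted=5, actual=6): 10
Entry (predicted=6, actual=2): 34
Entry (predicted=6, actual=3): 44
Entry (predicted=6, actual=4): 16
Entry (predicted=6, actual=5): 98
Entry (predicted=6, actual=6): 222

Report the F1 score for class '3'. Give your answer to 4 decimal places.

0.4036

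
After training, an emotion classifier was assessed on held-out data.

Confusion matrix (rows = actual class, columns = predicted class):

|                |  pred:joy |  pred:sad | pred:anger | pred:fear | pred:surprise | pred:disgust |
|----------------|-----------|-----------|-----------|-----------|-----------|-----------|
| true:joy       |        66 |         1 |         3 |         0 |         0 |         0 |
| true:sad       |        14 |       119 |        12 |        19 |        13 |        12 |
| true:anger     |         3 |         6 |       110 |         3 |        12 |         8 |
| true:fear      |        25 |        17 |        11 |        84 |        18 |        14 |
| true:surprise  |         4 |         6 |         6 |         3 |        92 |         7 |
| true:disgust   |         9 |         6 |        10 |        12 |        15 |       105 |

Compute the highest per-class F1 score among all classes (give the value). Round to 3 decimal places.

0.748

Per-class F1 score (2·TP/(2·TP+FP+FN)):
  joy: TP=66, FP=14+3+25+4+9=55, FN=1+3+0+0+0=4 → 132/191 = 0.6911
  sad: TP=119, FP=1+6+17+6+6=36, FN=14+12+19+13+12=70 → 238/344 = 0.6919
  anger: TP=110, FP=3+12+11+6+10=42, FN=3+6+3+12+8=32 → 220/294 = 0.7483
  fear: TP=84, FP=0+19+3+3+12=37, FN=25+17+11+18+14=85 → 168/290 = 0.5793
  surprise: TP=92, FP=0+13+12+18+15=58, FN=4+6+6+3+7=26 → 184/268 = 0.6866
  disgust: TP=105, FP=0+12+8+14+7=41, FN=9+6+10+12+15=52 → 210/303 = 0.6931
Highest is class 'anger' with F1 score = 0.748.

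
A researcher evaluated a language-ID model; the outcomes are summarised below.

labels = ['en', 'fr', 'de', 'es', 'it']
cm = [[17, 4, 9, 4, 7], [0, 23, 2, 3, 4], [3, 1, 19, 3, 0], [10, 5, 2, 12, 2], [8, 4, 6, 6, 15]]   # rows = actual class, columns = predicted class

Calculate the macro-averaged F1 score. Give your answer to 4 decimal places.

0.5091

Per-class F1 score (2·TP/(2·TP+FP+FN)):
  en: TP=17, FP=0+3+10+8=21, FN=4+9+4+7=24 → 34/79 = 0.43038
  fr: TP=23, FP=4+1+5+4=14, FN=0+2+3+4=9 → 46/69 = 0.66667
  de: TP=19, FP=9+2+2+6=19, FN=3+1+3+0=7 → 38/64 = 0.59375
  es: TP=12, FP=4+3+3+6=16, FN=10+5+2+2=19 → 24/59 = 0.40678
  it: TP=15, FP=7+4+0+2=13, FN=8+4+6+6=24 → 30/67 = 0.44776
Macro-F1 score = mean = (0.43038 + 0.66667 + 0.59375 + 0.40678 + 0.44776) / 5 = 0.5091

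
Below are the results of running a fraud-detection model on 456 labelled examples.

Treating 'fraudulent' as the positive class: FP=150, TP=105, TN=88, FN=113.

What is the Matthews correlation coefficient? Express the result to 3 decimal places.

-0.150

MCC = (TP·TN − FP·FN) / √((TP+FP)(TP+FN)(TN+FP)(TN+FN))
Numerator = 105·88 − 150·113 = -7710
Denominator = √(255·218·238·201) = √2659314420 = 51568.5410
MCC = -7710 / 51568.5410 = -0.150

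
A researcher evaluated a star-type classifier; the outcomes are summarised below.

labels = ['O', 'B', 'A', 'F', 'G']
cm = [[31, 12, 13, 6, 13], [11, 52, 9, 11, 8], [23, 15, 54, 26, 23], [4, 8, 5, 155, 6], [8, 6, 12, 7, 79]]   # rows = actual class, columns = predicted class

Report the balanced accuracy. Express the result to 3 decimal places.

Balanced accuracy = mean of per-class recall.
  O: recall = 31/75 = 0.4133
  B: recall = 52/91 = 0.5714
  A: recall = 54/141 = 0.3830
  F: recall = 155/178 = 0.8708
  G: recall = 79/112 = 0.7054
Mean = (0.4133 + 0.5714 + 0.3830 + 0.8708 + 0.7054) / 5 = 0.589

0.589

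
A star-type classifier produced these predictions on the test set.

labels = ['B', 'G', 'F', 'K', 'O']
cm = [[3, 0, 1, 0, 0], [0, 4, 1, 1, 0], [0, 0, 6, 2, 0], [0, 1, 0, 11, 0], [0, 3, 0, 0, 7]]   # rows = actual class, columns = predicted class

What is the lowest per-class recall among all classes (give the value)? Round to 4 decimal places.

0.6667

Per-class recall (TP/(TP+FN)):
  B: TP=3, FN=0+1+0+0=1 → 3/4 = 0.75000
  G: TP=4, FN=0+1+1+0=2 → 4/6 = 0.66667
  F: TP=6, FN=0+0+2+0=2 → 6/8 = 0.75000
  K: TP=11, FN=0+1+0+0=1 → 11/12 = 0.91667
  O: TP=7, FN=0+3+0+0=3 → 7/10 = 0.70000
Lowest is class 'G' with recall = 0.6667.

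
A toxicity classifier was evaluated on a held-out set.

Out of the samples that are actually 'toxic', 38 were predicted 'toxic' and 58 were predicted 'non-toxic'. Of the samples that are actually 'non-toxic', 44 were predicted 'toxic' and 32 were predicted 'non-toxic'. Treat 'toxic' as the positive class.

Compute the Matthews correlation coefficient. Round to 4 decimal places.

-0.1821

MCC = (TP·TN − FP·FN) / √((TP+FP)(TP+FN)(TN+FP)(TN+FN))
Numerator = 38·32 − 44·58 = -1336
Denominator = √(82·96·76·90) = √53844480 = 7337.8798
MCC = -1336 / 7337.8798 = -0.1821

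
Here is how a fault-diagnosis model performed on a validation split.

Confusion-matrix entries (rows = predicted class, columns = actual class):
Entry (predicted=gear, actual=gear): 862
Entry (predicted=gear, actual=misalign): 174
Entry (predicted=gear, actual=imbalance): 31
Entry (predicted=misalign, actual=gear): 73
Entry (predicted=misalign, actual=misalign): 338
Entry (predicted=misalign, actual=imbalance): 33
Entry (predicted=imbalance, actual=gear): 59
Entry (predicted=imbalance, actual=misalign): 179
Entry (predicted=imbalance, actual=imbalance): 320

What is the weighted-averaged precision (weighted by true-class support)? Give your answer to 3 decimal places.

0.749

Per-class precision (TP/(TP+FP)):
  gear: TP=862, FP=174+31=205 → 862/1067 = 0.8079
  misalign: TP=338, FP=73+33=106 → 338/444 = 0.7613
  imbalance: TP=320, FP=59+179=238 → 320/558 = 0.5735
Weighted-precision = Σ (supportᵢ/N)·precisionᵢ with N=2069: (994/2069)·0.8079 + (691/2069)·0.7613 + (384/2069)·0.5735 = 0.749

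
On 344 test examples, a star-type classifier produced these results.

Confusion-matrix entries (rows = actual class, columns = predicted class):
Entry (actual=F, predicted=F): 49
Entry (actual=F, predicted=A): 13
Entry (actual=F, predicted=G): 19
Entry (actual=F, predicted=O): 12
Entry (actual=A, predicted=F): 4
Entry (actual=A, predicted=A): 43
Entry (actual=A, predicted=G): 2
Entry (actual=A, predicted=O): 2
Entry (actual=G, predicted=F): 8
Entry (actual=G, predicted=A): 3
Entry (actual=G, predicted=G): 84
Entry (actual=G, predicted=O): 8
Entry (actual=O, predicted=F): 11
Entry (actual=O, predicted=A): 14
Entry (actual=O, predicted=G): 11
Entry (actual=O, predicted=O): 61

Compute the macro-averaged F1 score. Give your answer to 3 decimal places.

0.683

Per-class F1 score (2·TP/(2·TP+FP+FN)):
  F: TP=49, FP=4+8+11=23, FN=13+19+12=44 → 98/165 = 0.5939
  A: TP=43, FP=13+3+14=30, FN=4+2+2=8 → 86/124 = 0.6935
  G: TP=84, FP=19+2+11=32, FN=8+3+8=19 → 168/219 = 0.7671
  O: TP=61, FP=12+2+8=22, FN=11+14+11=36 → 122/180 = 0.6778
Macro-F1 score = mean = (0.5939 + 0.6935 + 0.7671 + 0.6778) / 4 = 0.683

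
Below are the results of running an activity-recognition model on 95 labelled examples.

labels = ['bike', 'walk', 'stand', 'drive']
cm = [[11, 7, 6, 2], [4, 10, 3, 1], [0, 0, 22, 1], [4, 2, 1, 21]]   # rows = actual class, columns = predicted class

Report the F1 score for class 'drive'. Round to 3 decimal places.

One-vs-rest for 'drive': TP = diagonal; FP = other classes predicted 'drive'; FN = 'drive' predicted as other.
F1 score = 2·TP/(2·TP+FP+FN).
drive: TP=21, FP=2+1+1=4, FN=4+2+1=7 → 42/53 = 0.7925

0.792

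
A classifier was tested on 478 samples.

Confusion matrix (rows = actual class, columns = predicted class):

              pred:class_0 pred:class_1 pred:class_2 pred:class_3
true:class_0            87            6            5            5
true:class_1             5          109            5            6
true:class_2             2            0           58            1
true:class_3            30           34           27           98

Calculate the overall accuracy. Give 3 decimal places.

Accuracy = trace / total = (87+109+58+98=352) / 478 = 352/478 = 0.736

0.736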